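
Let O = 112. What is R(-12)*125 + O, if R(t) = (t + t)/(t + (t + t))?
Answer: 586/3 ≈ 195.33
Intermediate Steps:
R(t) = 2/3 (R(t) = (2*t)/(t + 2*t) = (2*t)/((3*t)) = (2*t)*(1/(3*t)) = 2/3)
R(-12)*125 + O = (2/3)*125 + 112 = 250/3 + 112 = 586/3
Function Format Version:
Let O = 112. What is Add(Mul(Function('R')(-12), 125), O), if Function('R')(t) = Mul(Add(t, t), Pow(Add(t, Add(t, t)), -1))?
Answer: Rational(586, 3) ≈ 195.33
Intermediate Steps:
Function('R')(t) = Rational(2, 3) (Function('R')(t) = Mul(Mul(2, t), Pow(Add(t, Mul(2, t)), -1)) = Mul(Mul(2, t), Pow(Mul(3, t), -1)) = Mul(Mul(2, t), Mul(Rational(1, 3), Pow(t, -1))) = Rational(2, 3))
Add(Mul(Function('R')(-12), 125), O) = Add(Mul(Rational(2, 3), 125), 112) = Add(Rational(250, 3), 112) = Rational(586, 3)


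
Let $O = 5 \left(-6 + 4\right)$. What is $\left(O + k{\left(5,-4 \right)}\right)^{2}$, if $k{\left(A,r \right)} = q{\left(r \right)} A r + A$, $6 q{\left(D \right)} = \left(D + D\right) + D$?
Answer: $1225$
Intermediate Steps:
$q{\left(D \right)} = \frac{D}{2}$ ($q{\left(D \right)} = \frac{\left(D + D\right) + D}{6} = \frac{2 D + D}{6} = \frac{3 D}{6} = \frac{D}{2}$)
$O = -10$ ($O = 5 \left(-2\right) = -10$)
$k{\left(A,r \right)} = A + \frac{A r^{2}}{2}$ ($k{\left(A,r \right)} = \frac{r}{2} A r + A = \frac{A r}{2} r + A = \frac{A r^{2}}{2} + A = A + \frac{A r^{2}}{2}$)
$\left(O + k{\left(5,-4 \right)}\right)^{2} = \left(-10 + \frac{1}{2} \cdot 5 \left(2 + \left(-4\right)^{2}\right)\right)^{2} = \left(-10 + \frac{1}{2} \cdot 5 \left(2 + 16\right)\right)^{2} = \left(-10 + \frac{1}{2} \cdot 5 \cdot 18\right)^{2} = \left(-10 + 45\right)^{2} = 35^{2} = 1225$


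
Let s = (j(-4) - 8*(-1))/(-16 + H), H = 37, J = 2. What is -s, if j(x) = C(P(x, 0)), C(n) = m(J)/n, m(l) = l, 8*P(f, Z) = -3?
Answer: -8/63 ≈ -0.12698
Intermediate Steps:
P(f, Z) = -3/8 (P(f, Z) = (⅛)*(-3) = -3/8)
C(n) = 2/n
j(x) = -16/3 (j(x) = 2/(-3/8) = 2*(-8/3) = -16/3)
s = 8/63 (s = (-16/3 - 8*(-1))/(-16 + 37) = (-16/3 + 8)/21 = (8/3)*(1/21) = 8/63 ≈ 0.12698)
-s = -1*8/63 = -8/63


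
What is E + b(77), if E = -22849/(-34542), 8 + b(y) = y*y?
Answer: 204546031/34542 ≈ 5921.7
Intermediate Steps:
b(y) = -8 + y**2 (b(y) = -8 + y*y = -8 + y**2)
E = 22849/34542 (E = -22849*(-1/34542) = 22849/34542 ≈ 0.66148)
E + b(77) = 22849/34542 + (-8 + 77**2) = 22849/34542 + (-8 + 5929) = 22849/34542 + 5921 = 204546031/34542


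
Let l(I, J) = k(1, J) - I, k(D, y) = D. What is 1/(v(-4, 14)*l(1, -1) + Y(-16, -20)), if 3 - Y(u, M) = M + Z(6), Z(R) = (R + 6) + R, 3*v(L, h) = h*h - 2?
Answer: ⅕ ≈ 0.20000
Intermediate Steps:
v(L, h) = -⅔ + h²/3 (v(L, h) = (h*h - 2)/3 = (h² - 2)/3 = (-2 + h²)/3 = -⅔ + h²/3)
Z(R) = 6 + 2*R (Z(R) = (6 + R) + R = 6 + 2*R)
l(I, J) = 1 - I
Y(u, M) = -15 - M (Y(u, M) = 3 - (M + (6 + 2*6)) = 3 - (M + (6 + 12)) = 3 - (M + 18) = 3 - (18 + M) = 3 + (-18 - M) = -15 - M)
1/(v(-4, 14)*l(1, -1) + Y(-16, -20)) = 1/((-⅔ + (⅓)*14²)*(1 - 1*1) + (-15 - 1*(-20))) = 1/((-⅔ + (⅓)*196)*(1 - 1) + (-15 + 20)) = 1/((-⅔ + 196/3)*0 + 5) = 1/((194/3)*0 + 5) = 1/(0 + 5) = 1/5 = ⅕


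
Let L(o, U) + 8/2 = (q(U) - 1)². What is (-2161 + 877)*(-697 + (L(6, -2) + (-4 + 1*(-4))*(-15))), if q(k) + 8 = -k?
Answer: 683088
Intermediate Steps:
q(k) = -8 - k
L(o, U) = -4 + (-9 - U)² (L(o, U) = -4 + ((-8 - U) - 1)² = -4 + (-9 - U)²)
(-2161 + 877)*(-697 + (L(6, -2) + (-4 + 1*(-4))*(-15))) = (-2161 + 877)*(-697 + ((-4 + (9 - 2)²) + (-4 + 1*(-4))*(-15))) = -1284*(-697 + ((-4 + 7²) + (-4 - 4)*(-15))) = -1284*(-697 + ((-4 + 49) - 8*(-15))) = -1284*(-697 + (45 + 120)) = -1284*(-697 + 165) = -1284*(-532) = 683088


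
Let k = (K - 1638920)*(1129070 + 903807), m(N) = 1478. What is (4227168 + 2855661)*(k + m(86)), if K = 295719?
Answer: -19340106679096873371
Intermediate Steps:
k = -2730562419277 (k = (295719 - 1638920)*(1129070 + 903807) = -1343201*2032877 = -2730562419277)
(4227168 + 2855661)*(k + m(86)) = (4227168 + 2855661)*(-2730562419277 + 1478) = 7082829*(-2730562417799) = -19340106679096873371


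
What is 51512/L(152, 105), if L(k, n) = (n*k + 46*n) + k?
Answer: 25756/10471 ≈ 2.4597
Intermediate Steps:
L(k, n) = k + 46*n + k*n (L(k, n) = (k*n + 46*n) + k = (46*n + k*n) + k = k + 46*n + k*n)
51512/L(152, 105) = 51512/(152 + 46*105 + 152*105) = 51512/(152 + 4830 + 15960) = 51512/20942 = 51512*(1/20942) = 25756/10471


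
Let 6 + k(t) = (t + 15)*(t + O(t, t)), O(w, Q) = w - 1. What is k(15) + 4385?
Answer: 5249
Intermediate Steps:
O(w, Q) = -1 + w
k(t) = -6 + (-1 + 2*t)*(15 + t) (k(t) = -6 + (t + 15)*(t + (-1 + t)) = -6 + (15 + t)*(-1 + 2*t) = -6 + (-1 + 2*t)*(15 + t))
k(15) + 4385 = (-21 + 2*15² + 29*15) + 4385 = (-21 + 2*225 + 435) + 4385 = (-21 + 450 + 435) + 4385 = 864 + 4385 = 5249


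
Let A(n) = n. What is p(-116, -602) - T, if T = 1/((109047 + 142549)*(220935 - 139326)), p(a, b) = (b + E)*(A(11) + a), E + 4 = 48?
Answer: 1202999055710759/20532497964 ≈ 58590.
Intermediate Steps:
E = 44 (E = -4 + 48 = 44)
p(a, b) = (11 + a)*(44 + b) (p(a, b) = (b + 44)*(11 + a) = (44 + b)*(11 + a) = (11 + a)*(44 + b))
T = 1/20532497964 (T = 1/(251596*81609) = 1/20532497964 ≈ 4.8703e-11)
p(-116, -602) - T = (484 + 11*(-602) + 44*(-116) - 116*(-602)) - 1*1/20532497964 = (484 - 6622 - 5104 + 69832) - 1/20532497964 = 58590 - 1/20532497964 = 1202999055710759/20532497964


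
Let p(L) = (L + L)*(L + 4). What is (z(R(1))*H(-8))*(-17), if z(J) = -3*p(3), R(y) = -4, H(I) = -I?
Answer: 17136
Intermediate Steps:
p(L) = 2*L*(4 + L) (p(L) = (2*L)*(4 + L) = 2*L*(4 + L))
z(J) = -126 (z(J) = -6*3*(4 + 3) = -6*3*7 = -3*42 = -126)
(z(R(1))*H(-8))*(-17) = -(-126)*(-8)*(-17) = -126*8*(-17) = -1008*(-17) = 17136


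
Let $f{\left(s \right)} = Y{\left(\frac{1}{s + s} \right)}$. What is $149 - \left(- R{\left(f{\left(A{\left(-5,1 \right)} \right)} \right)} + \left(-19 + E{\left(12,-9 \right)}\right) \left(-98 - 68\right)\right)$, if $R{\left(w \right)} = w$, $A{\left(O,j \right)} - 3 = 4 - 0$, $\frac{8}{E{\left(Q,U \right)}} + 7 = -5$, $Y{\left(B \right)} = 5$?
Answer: $- \frac{9332}{3} \approx -3110.7$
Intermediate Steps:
$E{\left(Q,U \right)} = - \frac{2}{3}$ ($E{\left(Q,U \right)} = \frac{8}{-7 - 5} = \frac{8}{-12} = 8 \left(- \frac{1}{12}\right) = - \frac{2}{3}$)
$A{\left(O,j \right)} = 7$ ($A{\left(O,j \right)} = 3 + \left(4 - 0\right) = 3 + \left(4 + 0\right) = 3 + 4 = 7$)
$f{\left(s \right)} = 5$
$149 - \left(- R{\left(f{\left(A{\left(-5,1 \right)} \right)} \right)} + \left(-19 + E{\left(12,-9 \right)}\right) \left(-98 - 68\right)\right) = 149 + \left(5 - \left(-19 - \frac{2}{3}\right) \left(-98 - 68\right)\right) = 149 + \left(5 - \left(- \frac{59}{3}\right) \left(-166\right)\right) = 149 + \left(5 - \frac{9794}{3}\right) = 149 - \frac{9779}{3} = - \frac{9332}{3}$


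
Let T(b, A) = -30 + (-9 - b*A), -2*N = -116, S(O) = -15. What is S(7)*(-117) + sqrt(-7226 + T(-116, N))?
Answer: 1755 + I*sqrt(537) ≈ 1755.0 + 23.173*I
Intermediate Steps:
N = 58 (N = -1/2*(-116) = 58)
T(b, A) = -39 - A*b (T(b, A) = -30 + (-9 - A*b) = -39 - A*b)
S(7)*(-117) + sqrt(-7226 + T(-116, N)) = -15*(-117) + sqrt(-7226 + (-39 - 1*58*(-116))) = 1755 + sqrt(-7226 + (-39 + 6728)) = 1755 + sqrt(-7226 + 6689) = 1755 + sqrt(-537) = 1755 + I*sqrt(537)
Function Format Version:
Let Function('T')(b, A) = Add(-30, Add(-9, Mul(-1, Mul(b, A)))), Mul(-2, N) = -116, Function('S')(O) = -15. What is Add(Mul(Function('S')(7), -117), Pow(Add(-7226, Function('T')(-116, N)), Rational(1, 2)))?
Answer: Add(1755, Mul(I, Pow(537, Rational(1, 2)))) ≈ Add(1755.0, Mul(23.173, I))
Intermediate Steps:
N = 58 (N = Mul(Rational(-1, 2), -116) = 58)
Function('T')(b, A) = Add(-39, Mul(-1, A, b)) (Function('T')(b, A) = Add(-30, Add(-9, Mul(-1, Mul(A, b)))) = Add(-30, Add(-9, Mul(-1, A, b))) = Add(-39, Mul(-1, A, b)))
Add(Mul(Function('S')(7), -117), Pow(Add(-7226, Function('T')(-116, N)), Rational(1, 2))) = Add(Mul(-15, -117), Pow(Add(-7226, Add(-39, Mul(-1, 58, -116))), Rational(1, 2))) = Add(1755, Pow(Add(-7226, Add(-39, 6728)), Rational(1, 2))) = Add(1755, Pow(Add(-7226, 6689), Rational(1, 2))) = Add(1755, Pow(-537, Rational(1, 2))) = Add(1755, Mul(I, Pow(537, Rational(1, 2))))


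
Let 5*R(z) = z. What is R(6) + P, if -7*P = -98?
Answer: 76/5 ≈ 15.200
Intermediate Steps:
P = 14 (P = -⅐*(-98) = 14)
R(z) = z/5
R(6) + P = (⅕)*6 + 14 = 6/5 + 14 = 76/5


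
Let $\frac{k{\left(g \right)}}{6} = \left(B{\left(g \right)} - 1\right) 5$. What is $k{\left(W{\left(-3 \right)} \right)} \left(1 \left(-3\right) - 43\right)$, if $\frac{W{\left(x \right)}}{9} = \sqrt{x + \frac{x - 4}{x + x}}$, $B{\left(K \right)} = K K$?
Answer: $206310$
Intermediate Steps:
$B{\left(K \right)} = K^{2}$
$W{\left(x \right)} = 9 \sqrt{x + \frac{-4 + x}{2 x}}$ ($W{\left(x \right)} = 9 \sqrt{x + \frac{x - 4}{x + x}} = 9 \sqrt{x + \frac{-4 + x}{2 x}}$)
$k{\left(g \right)} = -30 + 30 g^{2}$ ($k{\left(g \right)} = 6 \left(g^{2} - 1\right) 5 = 6 \left(-1 + g^{2}\right) 5 = 6 \left(-5 + 5 g^{2}\right) = -30 + 30 g^{2}$)
$k{\left(W{\left(-3 \right)} \right)} \left(1 \left(-3\right) - 43\right) = \left(-30 + 30 \left(\frac{9 \sqrt{2 - \frac{8}{-3} + 4 \left(-3\right)}}{2}\right)^{2}\right) \left(1 \left(-3\right) - 43\right) = \left(-30 + 30 \left(\frac{9 \sqrt{2 - - \frac{8}{3} - 12}}{2}\right)^{2}\right) \left(-3 - 43\right) = \left(-30 + 30 \left(\frac{9 \sqrt{2 + \frac{8}{3} - 12}}{2}\right)^{2}\right) \left(-46\right) = \left(-30 + 30 \left(\frac{9 \sqrt{- \frac{22}{3}}}{2}\right)^{2}\right) \left(-46\right) = \left(-30 + 30 \left(\frac{9 \frac{i \sqrt{66}}{3}}{2}\right)^{2}\right) \left(-46\right) = \left(-30 + 30 \left(\frac{3 i \sqrt{66}}{2}\right)^{2}\right) \left(-46\right) = \left(-30 + 30 \left(- \frac{297}{2}\right)\right) \left(-46\right) = \left(-30 - 4455\right) \left(-46\right) = \left(-4485\right) \left(-46\right) = 206310$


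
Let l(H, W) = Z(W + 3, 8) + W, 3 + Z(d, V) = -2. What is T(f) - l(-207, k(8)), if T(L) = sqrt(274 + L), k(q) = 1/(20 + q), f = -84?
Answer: 139/28 + sqrt(190) ≈ 18.748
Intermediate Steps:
Z(d, V) = -5 (Z(d, V) = -3 - 2 = -5)
l(H, W) = -5 + W
T(f) - l(-207, k(8)) = sqrt(274 - 84) - (-5 + 1/(20 + 8)) = sqrt(190) - (-5 + 1/28) = sqrt(190) - 1*(-139/28) = sqrt(190) + 139/28 = 139/28 + sqrt(190)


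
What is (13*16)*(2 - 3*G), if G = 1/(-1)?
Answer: 1040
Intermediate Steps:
G = -1
(13*16)*(2 - 3*G) = (13*16)*(2 - 3*(-1)) = 208*(2 + 3) = 208*5 = 1040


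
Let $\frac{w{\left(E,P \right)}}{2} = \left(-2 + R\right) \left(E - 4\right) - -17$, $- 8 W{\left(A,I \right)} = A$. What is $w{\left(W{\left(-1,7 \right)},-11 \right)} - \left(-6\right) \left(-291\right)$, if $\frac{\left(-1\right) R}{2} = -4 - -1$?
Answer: $-1743$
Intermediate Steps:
$R = 6$ ($R = - 2 \left(-4 - -1\right) = - 2 \left(-4 + 1\right) = \left(-2\right) \left(-3\right) = 6$)
$W{\left(A,I \right)} = - \frac{A}{8}$
$w{\left(E,P \right)} = 2 + 8 E$ ($w{\left(E,P \right)} = 2 \left(\left(-2 + 6\right) \left(E - 4\right) - -17\right) = 2 \left(4 \left(-4 + E\right) + 17\right) = 2 \left(\left(-16 + 4 E\right) + 17\right) = 2 \left(1 + 4 E\right) = 2 + 8 E$)
$w{\left(W{\left(-1,7 \right)},-11 \right)} - \left(-6\right) \left(-291\right) = \left(2 + 8 \left(\left(- \frac{1}{8}\right) \left(-1\right)\right)\right) - \left(-6\right) \left(-291\right) = \left(2 + 8 \cdot \frac{1}{8}\right) - 1746 = \left(2 + 1\right) - 1746 = 3 - 1746 = -1743$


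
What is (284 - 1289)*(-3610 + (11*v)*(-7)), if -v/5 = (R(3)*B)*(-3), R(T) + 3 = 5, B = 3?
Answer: 10592700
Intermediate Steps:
R(T) = 2 (R(T) = -3 + 5 = 2)
v = 90 (v = -5*2*3*(-3) = -30*(-3) = -5*(-18) = 90)
(284 - 1289)*(-3610 + (11*v)*(-7)) = (284 - 1289)*(-3610 + (11*90)*(-7)) = -1005*(-3610 + 990*(-7)) = -1005*(-3610 - 6930) = -1005*(-10540) = 10592700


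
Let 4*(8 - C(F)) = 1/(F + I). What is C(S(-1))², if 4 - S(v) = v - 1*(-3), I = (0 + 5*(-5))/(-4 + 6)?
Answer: 113569/1764 ≈ 64.381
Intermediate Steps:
I = -25/2 (I = (0 - 25)/2 = -25*½ = -25/2 ≈ -12.500)
S(v) = 1 - v (S(v) = 4 - (v - 1*(-3)) = 4 - (v + 3) = 4 - (3 + v) = 4 + (-3 - v) = 1 - v)
C(F) = 8 - 1/(4*(-25/2 + F)) (C(F) = 8 - 1/(4*(F - 25/2)) = 8 - 1/(4*(-25/2 + F)))
C(S(-1))² = ((-401 + 32*(1 - 1*(-1)))/(2*(-25 + 2*(1 - 1*(-1)))))² = ((-401 + 32*(1 + 1))/(2*(-25 + 2*(1 + 1))))² = ((-401 + 32*2)/(2*(-25 + 2*2)))² = ((-401 + 64)/(2*(-25 + 4)))² = ((½)*(-337)/(-21))² = ((½)*(-1/21)*(-337))² = (337/42)² = 113569/1764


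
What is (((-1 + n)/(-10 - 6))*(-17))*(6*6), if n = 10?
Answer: 1377/4 ≈ 344.25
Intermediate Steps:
(((-1 + n)/(-10 - 6))*(-17))*(6*6) = (((-1 + 10)/(-10 - 6))*(-17))*(6*6) = ((9/(-16))*(-17))*36 = ((9*(-1/16))*(-17))*36 = -9/16*(-17)*36 = (153/16)*36 = 1377/4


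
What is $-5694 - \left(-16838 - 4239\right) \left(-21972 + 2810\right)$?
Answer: $-403883168$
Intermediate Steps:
$-5694 - \left(-16838 - 4239\right) \left(-21972 + 2810\right) = -5694 - \left(-21077\right) \left(-19162\right) = -5694 - 403877474 = -403883168$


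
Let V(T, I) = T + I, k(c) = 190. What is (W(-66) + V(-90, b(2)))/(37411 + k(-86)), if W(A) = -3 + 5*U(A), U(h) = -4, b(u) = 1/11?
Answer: -1242/413611 ≈ -0.0030028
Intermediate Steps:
b(u) = 1/11
V(T, I) = I + T
W(A) = -23 (W(A) = -3 + 5*(-4) = -3 - 20 = -23)
(W(-66) + V(-90, b(2)))/(37411 + k(-86)) = (-23 + (1/11 - 90))/(37411 + 190) = (-23 - 989/11)/37601 = -1242/11*1/37601 = -1242/413611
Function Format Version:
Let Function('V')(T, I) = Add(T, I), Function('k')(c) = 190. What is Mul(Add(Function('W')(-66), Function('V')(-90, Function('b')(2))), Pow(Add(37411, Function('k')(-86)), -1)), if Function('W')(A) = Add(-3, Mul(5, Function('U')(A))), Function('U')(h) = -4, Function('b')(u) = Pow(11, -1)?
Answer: Rational(-1242, 413611) ≈ -0.0030028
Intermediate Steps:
Function('b')(u) = Rational(1, 11)
Function('V')(T, I) = Add(I, T)
Function('W')(A) = -23 (Function('W')(A) = Add(-3, Mul(5, -4)) = Add(-3, -20) = -23)
Mul(Add(Function('W')(-66), Function('V')(-90, Function('b')(2))), Pow(Add(37411, Function('k')(-86)), -1)) = Mul(Add(-23, Add(Rational(1, 11), -90)), Pow(Add(37411, 190), -1)) = Mul(Add(-23, Rational(-989, 11)), Pow(37601, -1)) = Mul(Rational(-1242, 11), Rational(1, 37601)) = Rational(-1242, 413611)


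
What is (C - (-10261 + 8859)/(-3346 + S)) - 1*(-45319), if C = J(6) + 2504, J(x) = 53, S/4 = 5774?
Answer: 472776201/9875 ≈ 47876.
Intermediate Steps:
S = 23096 (S = 4*5774 = 23096)
C = 2557 (C = 53 + 2504 = 2557)
(C - (-10261 + 8859)/(-3346 + S)) - 1*(-45319) = (2557 - (-10261 + 8859)/(-3346 + 23096)) - 1*(-45319) = (2557 - (-1402)/19750) + 45319 = (2557 - 1*(-701/9875)) + 45319 = (2557 + 701/9875) + 45319 = 25251076/9875 + 45319 = 472776201/9875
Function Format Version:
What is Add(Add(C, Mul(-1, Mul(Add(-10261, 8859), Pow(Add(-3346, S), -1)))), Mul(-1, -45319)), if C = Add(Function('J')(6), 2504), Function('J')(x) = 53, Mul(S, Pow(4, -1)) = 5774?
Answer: Rational(472776201, 9875) ≈ 47876.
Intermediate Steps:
S = 23096 (S = Mul(4, 5774) = 23096)
C = 2557 (C = Add(53, 2504) = 2557)
Add(Add(C, Mul(-1, Mul(Add(-10261, 8859), Pow(Add(-3346, S), -1)))), Mul(-1, -45319)) = Add(Add(2557, Mul(-1, Mul(Add(-10261, 8859), Pow(Add(-3346, 23096), -1)))), Mul(-1, -45319)) = Add(Add(2557, Mul(-1, Mul(-1402, Pow(19750, -1)))), 45319) = Add(Add(2557, Mul(-1, Mul(-1402, Rational(1, 19750)))), 45319) = Add(Add(2557, Mul(-1, Rational(-701, 9875))), 45319) = Add(Add(2557, Rational(701, 9875)), 45319) = Add(Rational(25251076, 9875), 45319) = Rational(472776201, 9875)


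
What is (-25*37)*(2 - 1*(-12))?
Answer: -12950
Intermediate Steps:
(-25*37)*(2 - 1*(-12)) = -925*(2 + 12) = -925*14 = -12950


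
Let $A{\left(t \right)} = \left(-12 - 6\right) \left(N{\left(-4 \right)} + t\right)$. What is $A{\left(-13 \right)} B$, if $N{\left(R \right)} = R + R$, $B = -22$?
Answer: $-8316$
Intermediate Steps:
$N{\left(R \right)} = 2 R$
$A{\left(t \right)} = 144 - 18 t$ ($A{\left(t \right)} = \left(-12 - 6\right) \left(2 \left(-4\right) + t\right) = - 18 \left(-8 + t\right) = 144 - 18 t$)
$A{\left(-13 \right)} B = \left(144 - -234\right) \left(-22\right) = \left(144 + 234\right) \left(-22\right) = 378 \left(-22\right) = -8316$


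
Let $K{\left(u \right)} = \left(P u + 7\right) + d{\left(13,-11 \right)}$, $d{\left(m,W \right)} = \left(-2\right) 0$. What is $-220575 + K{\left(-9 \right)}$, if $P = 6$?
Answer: $-220622$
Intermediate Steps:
$d{\left(m,W \right)} = 0$
$K{\left(u \right)} = 7 + 6 u$ ($K{\left(u \right)} = \left(6 u + 7\right) + 0 = \left(7 + 6 u\right) + 0 = 7 + 6 u$)
$-220575 + K{\left(-9 \right)} = -220575 + \left(7 + 6 \left(-9\right)\right) = -220575 + \left(7 - 54\right) = -220575 - 47 = -220622$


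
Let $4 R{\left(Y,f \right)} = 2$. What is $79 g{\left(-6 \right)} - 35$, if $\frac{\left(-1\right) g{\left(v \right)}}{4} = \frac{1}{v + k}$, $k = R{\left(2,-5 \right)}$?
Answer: $\frac{247}{11} \approx 22.455$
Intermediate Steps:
$R{\left(Y,f \right)} = \frac{1}{2}$ ($R{\left(Y,f \right)} = \frac{1}{4} \cdot 2 = \frac{1}{2}$)
$k = \frac{1}{2} \approx 0.5$
$g{\left(v \right)} = - \frac{4}{\frac{1}{2} + v}$ ($g{\left(v \right)} = - \frac{4}{v + \frac{1}{2}} = - \frac{4}{\frac{1}{2} + v}$)
$79 g{\left(-6 \right)} - 35 = 79 \left(- \frac{8}{1 + 2 \left(-6\right)}\right) - 35 = 79 \left(- \frac{8}{1 - 12}\right) - 35 = 79 \left(- \frac{8}{-11}\right) - 35 = 79 \left(\left(-8\right) \left(- \frac{1}{11}\right)\right) - 35 = 79 \cdot \frac{8}{11} - 35 = \frac{632}{11} - 35 = \frac{247}{11}$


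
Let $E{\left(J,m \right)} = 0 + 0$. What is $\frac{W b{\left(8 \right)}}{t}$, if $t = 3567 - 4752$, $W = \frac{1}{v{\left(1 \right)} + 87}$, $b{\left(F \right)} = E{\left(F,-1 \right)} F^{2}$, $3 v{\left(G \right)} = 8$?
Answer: $0$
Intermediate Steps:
$E{\left(J,m \right)} = 0$
$v{\left(G \right)} = \frac{8}{3}$ ($v{\left(G \right)} = \frac{1}{3} \cdot 8 = \frac{8}{3}$)
$b{\left(F \right)} = 0$ ($b{\left(F \right)} = 0 F^{2} = 0$)
$W = \frac{3}{269}$ ($W = \frac{1}{\frac{8}{3} + 87} = \frac{1}{\frac{269}{3}} = \frac{3}{269} \approx 0.011152$)
$t = -1185$ ($t = 3567 - 4752 = -1185$)
$\frac{W b{\left(8 \right)}}{t} = \frac{\frac{3}{269} \cdot 0}{-1185} = 0 \left(- \frac{1}{1185}\right) = 0$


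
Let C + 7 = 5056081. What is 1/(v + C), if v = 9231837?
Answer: 1/14287911 ≈ 6.9989e-8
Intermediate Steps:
C = 5056074 (C = -7 + 5056081 = 5056074)
1/(v + C) = 1/(9231837 + 5056074) = 1/14287911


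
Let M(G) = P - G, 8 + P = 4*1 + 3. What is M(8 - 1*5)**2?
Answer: 16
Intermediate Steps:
P = -1 (P = -8 + (4*1 + 3) = -8 + (4 + 3) = -8 + 7 = -1)
M(G) = -1 - G
M(8 - 1*5)**2 = (-1 - (8 - 1*5))**2 = (-1 - (8 - 5))**2 = (-1 - 1*3)**2 = (-1 - 3)**2 = (-4)**2 = 16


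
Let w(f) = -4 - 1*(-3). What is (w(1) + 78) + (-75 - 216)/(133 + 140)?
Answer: 6910/91 ≈ 75.934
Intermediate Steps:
w(f) = -1 (w(f) = -4 + 3 = -1)
(w(1) + 78) + (-75 - 216)/(133 + 140) = (-1 + 78) + (-75 - 216)/(133 + 140) = 77 - 291/273 = 77 - 291*1/273 = 77 - 97/91 = 6910/91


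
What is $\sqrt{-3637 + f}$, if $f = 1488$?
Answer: $i \sqrt{2149} \approx 46.357 i$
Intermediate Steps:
$\sqrt{-3637 + f} = \sqrt{-3637 + 1488} = \sqrt{-2149} = i \sqrt{2149}$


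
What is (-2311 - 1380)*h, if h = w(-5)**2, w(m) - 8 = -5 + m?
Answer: -14764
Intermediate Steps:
w(m) = 3 + m (w(m) = 8 + (-5 + m) = 3 + m)
h = 4 (h = (3 - 5)**2 = (-2)**2 = 4)
(-2311 - 1380)*h = (-2311 - 1380)*4 = -3691*4 = -14764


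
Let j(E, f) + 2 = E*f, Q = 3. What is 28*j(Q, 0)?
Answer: -56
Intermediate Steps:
j(E, f) = -2 + E*f
28*j(Q, 0) = 28*(-2 + 3*0) = 28*(-2 + 0) = 28*(-2) = -56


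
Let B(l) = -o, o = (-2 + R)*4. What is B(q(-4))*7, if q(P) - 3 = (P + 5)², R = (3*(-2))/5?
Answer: 448/5 ≈ 89.600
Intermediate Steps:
R = -6/5 (R = -6*⅕ = -6/5 ≈ -1.2000)
q(P) = 3 + (5 + P)² (q(P) = 3 + (P + 5)² = 3 + (5 + P)²)
o = -64/5 (o = (-2 - 6/5)*4 = -16/5*4 = -64/5 ≈ -12.800)
B(l) = 64/5 (B(l) = -1*(-64/5) = 64/5)
B(q(-4))*7 = (64/5)*7 = 448/5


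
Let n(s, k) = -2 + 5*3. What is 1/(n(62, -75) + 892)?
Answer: 1/905 ≈ 0.0011050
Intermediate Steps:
n(s, k) = 13 (n(s, k) = -2 + 15 = 13)
1/(n(62, -75) + 892) = 1/(13 + 892) = 1/905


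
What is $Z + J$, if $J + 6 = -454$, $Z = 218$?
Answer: $-242$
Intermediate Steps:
$J = -460$ ($J = -6 - 454 = -460$)
$Z + J = 218 - 460 = -242$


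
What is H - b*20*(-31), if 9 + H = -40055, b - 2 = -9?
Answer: -44404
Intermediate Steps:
b = -7 (b = 2 - 9 = -7)
H = -40064 (H = -9 - 40055 = -40064)
H - b*20*(-31) = -40064 - (-7*20)*(-31) = -40064 - (-140)*(-31) = -40064 - 1*4340 = -40064 - 4340 = -44404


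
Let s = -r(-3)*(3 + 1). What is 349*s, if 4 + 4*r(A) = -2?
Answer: 2094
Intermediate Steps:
r(A) = -3/2 (r(A) = -1 + (¼)*(-2) = -1 - ½ = -3/2)
s = 6 (s = -(-3)*(3 + 1)/2 = -(-3)*4/2 = -1*(-6) = 6)
349*s = 349*6 = 2094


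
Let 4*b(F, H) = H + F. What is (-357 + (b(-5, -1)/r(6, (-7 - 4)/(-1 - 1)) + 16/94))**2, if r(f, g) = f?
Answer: 4506571161/35344 ≈ 1.2751e+5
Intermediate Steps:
b(F, H) = F/4 + H/4 (b(F, H) = (H + F)/4 = (F + H)/4 = F/4 + H/4)
(-357 + (b(-5, -1)/r(6, (-7 - 4)/(-1 - 1)) + 16/94))**2 = (-357 + (((1/4)*(-5) + (1/4)*(-1))/6 + 16/94))**2 = (-357 + ((-5/4 - 1/4)*(1/6) + 16*(1/94)))**2 = (-357 + (-3/2*1/6 + 8/47))**2 = (-357 + (-1/4 + 8/47))**2 = (-357 - 15/188)**2 = (-67131/188)**2 = 4506571161/35344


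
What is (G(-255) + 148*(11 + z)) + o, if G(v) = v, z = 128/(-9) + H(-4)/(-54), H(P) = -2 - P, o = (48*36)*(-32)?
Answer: -1512901/27 ≈ -56033.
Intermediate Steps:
o = -55296 (o = 1728*(-32) = -55296)
z = -385/27 (z = 128/(-9) + (-2 - 1*(-4))/(-54) = 128*(-⅑) + (-2 + 4)*(-1/54) = -128/9 + 2*(-1/54) = -128/9 - 1/27 = -385/27 ≈ -14.259)
(G(-255) + 148*(11 + z)) + o = (-255 + 148*(11 - 385/27)) - 55296 = (-255 + 148*(-88/27)) - 55296 = (-255 - 13024/27) - 55296 = -19909/27 - 55296 = -1512901/27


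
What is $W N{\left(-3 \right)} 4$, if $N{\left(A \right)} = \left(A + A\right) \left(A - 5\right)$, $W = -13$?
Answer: $-2496$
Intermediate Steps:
$N{\left(A \right)} = 2 A \left(-5 + A\right)$
$W N{\left(-3 \right)} 4 = - 13 \cdot 2 \left(-3\right) \left(-5 - 3\right) 4 = - 13 \cdot 2 \left(-3\right) \left(-8\right) 4 = \left(-13\right) 48 \cdot 4 = \left(-624\right) 4 = -2496$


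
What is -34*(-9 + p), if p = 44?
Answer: -1190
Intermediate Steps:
-34*(-9 + p) = -34*(-9 + 44) = -34*35 = -1190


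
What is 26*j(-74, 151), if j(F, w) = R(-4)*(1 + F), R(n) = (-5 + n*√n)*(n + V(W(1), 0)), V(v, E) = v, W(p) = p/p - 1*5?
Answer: -75920 - 121472*I ≈ -75920.0 - 1.2147e+5*I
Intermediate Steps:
W(p) = -4 (W(p) = 1 - 5 = -4)
R(n) = (-5 + n^(3/2))*(-4 + n) (R(n) = (-5 + n*√n)*(n - 4) = (-5 + n^(3/2))*(-4 + n))
j(F, w) = (1 + F)*(40 + 64*I) (j(F, w) = (20 + (-4)^(5/2) - 5*(-4) - (-32)*I)*(1 + F) = (20 + 32*I + 20 - (-32)*I)*(1 + F) = (20 + 32*I + 20 + 32*I)*(1 + F) = (40 + 64*I)*(1 + F) = (1 + F)*(40 + 64*I))
26*j(-74, 151) = 26*(8*(1 - 74)*(5 + 8*I)) = 26*(8*(-73)*(5 + 8*I)) = 26*(-2920 - 4672*I) = -75920 - 121472*I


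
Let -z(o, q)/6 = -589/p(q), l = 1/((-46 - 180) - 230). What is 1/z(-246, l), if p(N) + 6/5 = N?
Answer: -2741/8057520 ≈ -0.00034018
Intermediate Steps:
p(N) = -6/5 + N
l = -1/456 (l = 1/(-226 - 230) = 1/(-456) = -1/456 ≈ -0.0021930)
z(o, q) = 3534/(-6/5 + q) (z(o, q) = -(-3534)/(-6/5 + q) = 3534/(-6/5 + q))
1/z(-246, l) = 1/(17670/(-6 + 5*(-1/456))) = 1/(17670/(-6 - 5/456)) = 1/(17670/(-2741/456)) = 1/(17670*(-456/2741)) = 1/(-8057520/2741) = -2741/8057520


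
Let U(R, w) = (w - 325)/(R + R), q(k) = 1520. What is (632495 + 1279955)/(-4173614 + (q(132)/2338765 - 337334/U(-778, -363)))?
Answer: -76931663337100/198580918989907 ≈ -0.38741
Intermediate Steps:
U(R, w) = (-325 + w)/(2*R) (U(R, w) = (-325 + w)/((2*R)) = (-325 + w)*(1/(2*R)) = (-325 + w)/(2*R))
(632495 + 1279955)/(-4173614 + (q(132)/2338765 - 337334/U(-778, -363))) = (632495 + 1279955)/(-4173614 + (1520/2338765 - 337334*(-1556/(-325 - 363)))) = 1912450/(-4173614 + (1520*(1/2338765) - 337334/((½)*(-1/778)*(-688)))) = 1912450/(-4173614 + (304/467753 - 337334/172/389)) = 1912450/(-4173614 + (304/467753 - 337334*389/172)) = 1912450/(-4173614 + (304/467753 - 65611463/86)) = 1912450/(-4173614 - 30689958626495/40226758) = 1912450/(-198580918989907/40226758) = 1912450*(-40226758/198580918989907) = -76931663337100/198580918989907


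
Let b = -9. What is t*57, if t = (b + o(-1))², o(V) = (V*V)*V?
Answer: 5700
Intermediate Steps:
o(V) = V³ (o(V) = V²*V = V³)
t = 100 (t = (-9 + (-1)³)² = (-9 - 1)² = (-10)² = 100)
t*57 = 100*57 = 5700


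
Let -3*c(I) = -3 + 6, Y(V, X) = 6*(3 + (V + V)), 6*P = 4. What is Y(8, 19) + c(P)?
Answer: 113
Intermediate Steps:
P = ⅔ (P = (⅙)*4 = ⅔ ≈ 0.66667)
Y(V, X) = 18 + 12*V (Y(V, X) = 6*(3 + 2*V) = 18 + 12*V)
c(I) = -1 (c(I) = -(-3 + 6)/3 = -⅓*3 = -1)
Y(8, 19) + c(P) = (18 + 12*8) - 1 = (18 + 96) - 1 = 114 - 1 = 113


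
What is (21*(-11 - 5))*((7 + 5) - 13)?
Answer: 336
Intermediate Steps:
(21*(-11 - 5))*((7 + 5) - 13) = (21*(-16))*(12 - 13) = -336*(-1) = 336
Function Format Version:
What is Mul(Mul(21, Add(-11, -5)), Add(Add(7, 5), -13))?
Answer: 336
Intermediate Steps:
Mul(Mul(21, Add(-11, -5)), Add(Add(7, 5), -13)) = Mul(Mul(21, -16), Add(12, -13)) = Mul(-336, -1) = 336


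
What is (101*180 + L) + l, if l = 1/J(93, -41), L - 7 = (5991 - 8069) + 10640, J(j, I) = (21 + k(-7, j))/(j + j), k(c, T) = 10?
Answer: 26755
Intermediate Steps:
J(j, I) = 31/(2*j) (J(j, I) = (21 + 10)/(j + j) = 31/((2*j)) = 31*(1/(2*j)) = 31/(2*j))
L = 8569 (L = 7 + ((5991 - 8069) + 10640) = 7 + (-2078 + 10640) = 7 + 8562 = 8569)
l = 6 (l = 1/((31/2)/93) = 1/((31/2)*(1/93)) = 1/(1/6) = 6)
(101*180 + L) + l = (101*180 + 8569) + 6 = (18180 + 8569) + 6 = 26749 + 6 = 26755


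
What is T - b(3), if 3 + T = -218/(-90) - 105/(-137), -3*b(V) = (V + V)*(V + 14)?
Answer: 210773/6165 ≈ 34.189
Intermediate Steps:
b(V) = -2*V*(14 + V)/3 (b(V) = -(V + V)*(V + 14)/3 = -2*V*(14 + V)/3)
T = 1163/6165 (T = -3 + (-218/(-90) - 105/(-137)) = -3 + (-218*(-1/90) - 105*(-1/137)) = -3 + (109/45 + 105/137) = -3 + 19658/6165 = 1163/6165 ≈ 0.18865)
T - b(3) = 1163/6165 - (-2)*3*(14 + 3)/3 = 1163/6165 - (-2)*3*17/3 = 1163/6165 - 1*(-34) = 1163/6165 + 34 = 210773/6165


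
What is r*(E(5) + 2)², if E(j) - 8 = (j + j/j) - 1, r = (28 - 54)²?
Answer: 152100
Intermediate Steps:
r = 676 (r = (-26)² = 676)
E(j) = 8 + j (E(j) = 8 + ((j + j/j) - 1) = 8 + ((j + 1) - 1) = 8 + ((1 + j) - 1) = 8 + j)
r*(E(5) + 2)² = 676*((8 + 5) + 2)² = 676*(13 + 2)² = 676*15² = 676*225 = 152100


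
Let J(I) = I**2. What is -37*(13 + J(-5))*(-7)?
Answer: 9842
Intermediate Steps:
-37*(13 + J(-5))*(-7) = -37*(13 + (-5)**2)*(-7) = -37*(13 + 25)*(-7) = -37*38*(-7) = -1406*(-7) = 9842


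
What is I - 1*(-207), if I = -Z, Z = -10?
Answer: 217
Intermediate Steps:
I = 10 (I = -1*(-10) = 10)
I - 1*(-207) = 10 - 1*(-207) = 10 + 207 = 217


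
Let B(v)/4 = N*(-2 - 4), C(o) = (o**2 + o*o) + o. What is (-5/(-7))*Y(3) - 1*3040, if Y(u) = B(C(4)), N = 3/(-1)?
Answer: -20920/7 ≈ -2988.6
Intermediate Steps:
N = -3 (N = 3*(-1) = -3)
C(o) = o + 2*o**2 (C(o) = (o**2 + o**2) + o = 2*o**2 + o = o + 2*o**2)
B(v) = 72 (B(v) = 4*(-3*(-2 - 4)) = 4*(-3*(-6)) = 4*18 = 72)
Y(u) = 72
(-5/(-7))*Y(3) - 1*3040 = -5/(-7)*72 - 1*3040 = -5*(-1/7)*72 - 3040 = (5/7)*72 - 3040 = 360/7 - 3040 = -20920/7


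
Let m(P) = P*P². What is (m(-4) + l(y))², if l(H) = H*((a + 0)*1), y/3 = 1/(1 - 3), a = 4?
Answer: 4900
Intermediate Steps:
y = -3/2 (y = 3/(1 - 3) = 3/(-2) = 3*(-½) = -3/2 ≈ -1.5000)
m(P) = P³
l(H) = 4*H (l(H) = H*((4 + 0)*1) = H*(4*1) = H*4 = 4*H)
(m(-4) + l(y))² = ((-4)³ + 4*(-3/2))² = (-64 - 6)² = (-70)² = 4900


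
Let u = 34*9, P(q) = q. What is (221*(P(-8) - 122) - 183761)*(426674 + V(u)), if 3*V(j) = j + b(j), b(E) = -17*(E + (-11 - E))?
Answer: -272097912865/3 ≈ -9.0699e+10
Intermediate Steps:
b(E) = 187 (b(E) = -17*(-11) = 187)
u = 306
V(j) = 187/3 + j/3 (V(j) = (j + 187)/3 = (187 + j)/3 = 187/3 + j/3)
(221*(P(-8) - 122) - 183761)*(426674 + V(u)) = (221*(-8 - 122) - 183761)*(426674 + (187/3 + (⅓)*306)) = (221*(-130) - 183761)*(426674 + (187/3 + 102)) = (-28730 - 183761)*(426674 + 493/3) = -212491*1280515/3 = -272097912865/3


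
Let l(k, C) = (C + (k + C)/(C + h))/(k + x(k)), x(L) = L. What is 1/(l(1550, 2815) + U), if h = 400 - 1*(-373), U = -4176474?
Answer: -741520/3096938326841 ≈ -2.3944e-7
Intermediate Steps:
h = 773 (h = 400 + 373 = 773)
l(k, C) = (C + (C + k)/(773 + C))/(2*k) (l(k, C) = (C + (k + C)/(C + 773))/(k + k) = (C + (C + k)/(773 + C))/((2*k)) = (C + (C + k)/(773 + C))*(1/(2*k)) = (C + (C + k)/(773 + C))/(2*k))
1/(l(1550, 2815) + U) = 1/((½)*(1550 + 2815² + 774*2815)/(1550*(773 + 2815)) - 4176474) = 1/((½)*(1/1550)*(1550 + 7924225 + 2178810)/3588 - 4176474) = 1/((½)*(1/1550)*(1/3588)*10104585 - 4176474) = 1/(673639/741520 - 4176474) = 1/(-3096938326841/741520) = -741520/3096938326841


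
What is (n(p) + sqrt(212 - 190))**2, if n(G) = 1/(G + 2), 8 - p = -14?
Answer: 12673/576 + sqrt(22)/12 ≈ 22.393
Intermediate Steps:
p = 22 (p = 8 - 1*(-14) = 8 + 14 = 22)
n(G) = 1/(2 + G)
(n(p) + sqrt(212 - 190))**2 = (1/(2 + 22) + sqrt(212 - 190))**2 = (1/24 + sqrt(22))**2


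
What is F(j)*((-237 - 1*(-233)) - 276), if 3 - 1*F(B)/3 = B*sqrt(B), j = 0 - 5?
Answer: -2520 - 4200*I*sqrt(5) ≈ -2520.0 - 9391.5*I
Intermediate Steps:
j = -5
F(B) = 9 - 3*B**(3/2) (F(B) = 9 - 3*B*sqrt(B) = 9 - 3*B**(3/2))
F(j)*((-237 - 1*(-233)) - 276) = (9 - (-15)*I*sqrt(5))*((-237 - 1*(-233)) - 276) = (9 - (-15)*I*sqrt(5))*((-237 + 233) - 276) = (9 + 15*I*sqrt(5))*(-4 - 276) = (9 + 15*I*sqrt(5))*(-280) = -2520 - 4200*I*sqrt(5)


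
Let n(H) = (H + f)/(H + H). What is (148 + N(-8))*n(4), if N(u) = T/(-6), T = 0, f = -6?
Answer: -37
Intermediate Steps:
n(H) = (-6 + H)/(2*H) (n(H) = (H - 6)/(H + H) = (-6 + H)/((2*H)) = (-6 + H)*(1/(2*H)) = (-6 + H)/(2*H))
N(u) = 0 (N(u) = 0/(-6) = 0*(-⅙) = 0)
(148 + N(-8))*n(4) = (148 + 0)*((½)*(-6 + 4)/4) = 148*((½)*(¼)*(-2)) = 148*(-¼) = -37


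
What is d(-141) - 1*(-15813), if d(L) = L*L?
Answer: 35694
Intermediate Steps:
d(L) = L²
d(-141) - 1*(-15813) = (-141)² - 1*(-15813) = 19881 + 15813 = 35694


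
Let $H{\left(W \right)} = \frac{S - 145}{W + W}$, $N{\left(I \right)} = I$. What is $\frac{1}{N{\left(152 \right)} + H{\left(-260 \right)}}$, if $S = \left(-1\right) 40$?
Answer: $\frac{104}{15845} \approx 0.0065636$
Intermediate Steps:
$S = -40$
$H{\left(W \right)} = - \frac{185}{2 W}$ ($H{\left(W \right)} = \frac{-40 - 145}{W + W} = - \frac{185}{2 W}$)
$\frac{1}{N{\left(152 \right)} + H{\left(-260 \right)}} = \frac{1}{152 - \frac{185}{2 \left(-260\right)}} = \frac{1}{152 - - \frac{37}{104}} = \frac{1}{152 + \frac{37}{104}} = \frac{1}{\frac{15845}{104}} = \frac{104}{15845}$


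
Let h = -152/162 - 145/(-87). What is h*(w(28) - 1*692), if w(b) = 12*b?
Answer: -21004/81 ≈ -259.31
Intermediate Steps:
h = 59/81 (h = -152*1/162 - 145*(-1/87) = -76/81 + 5/3 = 59/81 ≈ 0.72840)
h*(w(28) - 1*692) = 59*(12*28 - 1*692)/81 = 59*(336 - 692)/81 = (59/81)*(-356) = -21004/81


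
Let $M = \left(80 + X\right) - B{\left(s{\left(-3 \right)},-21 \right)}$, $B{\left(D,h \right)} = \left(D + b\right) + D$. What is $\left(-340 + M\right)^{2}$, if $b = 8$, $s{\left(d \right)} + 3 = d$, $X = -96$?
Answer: $123904$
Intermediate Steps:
$s{\left(d \right)} = -3 + d$
$B{\left(D,h \right)} = 8 + 2 D$ ($B{\left(D,h \right)} = \left(D + 8\right) + D = \left(8 + D\right) + D = 8 + 2 D$)
$M = -12$ ($M = \left(80 - 96\right) - \left(8 + 2 \left(-3 - 3\right)\right) = -16 - \left(8 + 2 \left(-6\right)\right) = -16 - \left(8 - 12\right) = -16 - -4 = -16 + 4 = -12$)
$\left(-340 + M\right)^{2} = \left(-340 - 12\right)^{2} = \left(-352\right)^{2} = 123904$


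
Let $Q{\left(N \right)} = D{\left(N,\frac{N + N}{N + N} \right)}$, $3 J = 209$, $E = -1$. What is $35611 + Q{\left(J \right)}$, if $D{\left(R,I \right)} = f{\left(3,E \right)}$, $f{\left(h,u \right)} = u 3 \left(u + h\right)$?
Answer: $35605$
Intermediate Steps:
$f{\left(h,u \right)} = 3 u \left(h + u\right)$
$D{\left(R,I \right)} = -6$ ($D{\left(R,I \right)} = 3 \left(-1\right) \left(3 - 1\right) = 3 \left(-1\right) 2 = -6$)
$J = \frac{209}{3}$ ($J = \frac{1}{3} \cdot 209 = \frac{209}{3} \approx 69.667$)
$Q{\left(N \right)} = -6$
$35611 + Q{\left(J \right)} = 35611 - 6 = 35605$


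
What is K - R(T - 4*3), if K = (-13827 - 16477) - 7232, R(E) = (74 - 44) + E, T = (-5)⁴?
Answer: -38179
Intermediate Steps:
T = 625
R(E) = 30 + E
K = -37536 (K = -30304 - 7232 = -37536)
K - R(T - 4*3) = -37536 - (30 + (625 - 4*3)) = -37536 - (30 + (625 - 12)) = -37536 - (30 + 613) = -37536 - 1*643 = -37536 - 643 = -38179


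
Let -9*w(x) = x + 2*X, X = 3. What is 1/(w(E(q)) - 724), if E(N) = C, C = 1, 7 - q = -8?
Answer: -9/6523 ≈ -0.0013797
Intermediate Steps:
q = 15 (q = 7 - 1*(-8) = 7 + 8 = 15)
E(N) = 1
w(x) = -⅔ - x/9 (w(x) = -(x + 2*3)/9 = -(x + 6)/9 = -(6 + x)/9 = -⅔ - x/9)
1/(w(E(q)) - 724) = 1/((-⅔ - ⅑*1) - 724) = 1/((-⅔ - ⅑) - 724) = 1/(-7/9 - 724) = 1/(-6523/9) = -9/6523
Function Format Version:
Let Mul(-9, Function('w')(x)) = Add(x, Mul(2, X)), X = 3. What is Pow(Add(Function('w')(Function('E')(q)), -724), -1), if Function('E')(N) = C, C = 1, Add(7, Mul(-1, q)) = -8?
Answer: Rational(-9, 6523) ≈ -0.0013797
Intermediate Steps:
q = 15 (q = Add(7, Mul(-1, -8)) = Add(7, 8) = 15)
Function('E')(N) = 1
Function('w')(x) = Add(Rational(-2, 3), Mul(Rational(-1, 9), x)) (Function('w')(x) = Mul(Rational(-1, 9), Add(x, Mul(2, 3))) = Mul(Rational(-1, 9), Add(x, 6)) = Mul(Rational(-1, 9), Add(6, x)) = Add(Rational(-2, 3), Mul(Rational(-1, 9), x)))
Pow(Add(Function('w')(Function('E')(q)), -724), -1) = Pow(Add(Add(Rational(-2, 3), Mul(Rational(-1, 9), 1)), -724), -1) = Pow(Add(Add(Rational(-2, 3), Rational(-1, 9)), -724), -1) = Pow(Add(Rational(-7, 9), -724), -1) = Pow(Rational(-6523, 9), -1) = Rational(-9, 6523)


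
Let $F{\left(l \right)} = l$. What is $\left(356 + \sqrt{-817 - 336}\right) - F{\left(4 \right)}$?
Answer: $352 + i \sqrt{1153} \approx 352.0 + 33.956 i$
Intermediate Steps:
$\left(356 + \sqrt{-817 - 336}\right) - F{\left(4 \right)} = \left(356 + \sqrt{-817 - 336}\right) - 4 = \left(356 + \sqrt{-1153}\right) - 4 = \left(356 + i \sqrt{1153}\right) - 4 = 352 + i \sqrt{1153}$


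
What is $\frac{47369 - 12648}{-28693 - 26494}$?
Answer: $- \frac{34721}{55187} \approx -0.62915$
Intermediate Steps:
$\frac{47369 - 12648}{-28693 - 26494} = \frac{34721}{-55187} = 34721 \left(- \frac{1}{55187}\right) = - \frac{34721}{55187}$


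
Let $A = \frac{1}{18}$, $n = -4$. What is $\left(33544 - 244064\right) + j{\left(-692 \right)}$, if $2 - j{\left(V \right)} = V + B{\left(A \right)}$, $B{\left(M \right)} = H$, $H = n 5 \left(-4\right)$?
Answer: $-209906$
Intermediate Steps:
$A = \frac{1}{18} \approx 0.055556$
$H = 80$ ($H = \left(-4\right) 5 \left(-4\right) = \left(-20\right) \left(-4\right) = 80$)
$B{\left(M \right)} = 80$
$j{\left(V \right)} = -78 - V$ ($j{\left(V \right)} = 2 - \left(V + 80\right) = 2 - \left(80 + V\right) = -78 - V$)
$\left(33544 - 244064\right) + j{\left(-692 \right)} = \left(33544 - 244064\right) - -614 = \left(33544 - 244064\right) + \left(-78 + 692\right) = -210520 + 614 = -209906$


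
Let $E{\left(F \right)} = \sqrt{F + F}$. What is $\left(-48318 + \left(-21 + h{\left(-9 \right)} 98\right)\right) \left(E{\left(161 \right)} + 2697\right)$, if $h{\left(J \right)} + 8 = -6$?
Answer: $-134070567 - 49711 \sqrt{322} \approx -1.3496 \cdot 10^{8}$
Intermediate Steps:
$E{\left(F \right)} = \sqrt{2} \sqrt{F}$ ($E{\left(F \right)} = \sqrt{2 F} = \sqrt{2} \sqrt{F}$)
$h{\left(J \right)} = -14$ ($h{\left(J \right)} = -8 - 6 = -14$)
$\left(-48318 + \left(-21 + h{\left(-9 \right)} 98\right)\right) \left(E{\left(161 \right)} + 2697\right) = \left(-48318 - 1393\right) \left(\sqrt{2} \sqrt{161} + 2697\right) = \left(-48318 - 1393\right) \left(\sqrt{322} + 2697\right) = \left(-48318 - 1393\right) \left(2697 + \sqrt{322}\right) = - 49711 \left(2697 + \sqrt{322}\right) = -134070567 - 49711 \sqrt{322}$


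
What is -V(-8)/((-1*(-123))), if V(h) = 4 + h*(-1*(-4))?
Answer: 28/123 ≈ 0.22764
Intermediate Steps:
V(h) = 4 + 4*h (V(h) = 4 + h*4 = 4 + 4*h)
-V(-8)/((-1*(-123))) = -(4 + 4*(-8))/((-1*(-123))) = -(4 - 32)/123 = -(-28)/123 = -1*(-28/123) = 28/123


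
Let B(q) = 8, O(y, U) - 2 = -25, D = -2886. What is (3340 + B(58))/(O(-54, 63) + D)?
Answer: -3348/2909 ≈ -1.1509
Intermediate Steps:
O(y, U) = -23 (O(y, U) = 2 - 25 = -23)
(3340 + B(58))/(O(-54, 63) + D) = (3340 + 8)/(-23 - 2886) = 3348/(-2909) = 3348*(-1/2909) = -3348/2909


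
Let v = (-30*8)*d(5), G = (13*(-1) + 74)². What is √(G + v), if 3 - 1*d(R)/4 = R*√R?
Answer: √(841 + 4800*√5) ≈ 107.58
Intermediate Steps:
d(R) = 12 - 4*R^(3/2) (d(R) = 12 - 4*R*√R = 12 - 4*R^(3/2))
G = 3721 (G = (-13 + 74)² = 61² = 3721)
v = -2880 + 4800*√5 (v = (-30*8)*(12 - 20*√5) = -240*(12 - 20*√5) = -2880 + 4800*√5 ≈ 7853.1)
√(G + v) = √(3721 + (-2880 + 4800*√5)) = √(841 + 4800*√5)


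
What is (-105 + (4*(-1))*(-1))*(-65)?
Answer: 6565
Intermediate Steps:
(-105 + (4*(-1))*(-1))*(-65) = (-105 - 4*(-1))*(-65) = (-105 + 4)*(-65) = -101*(-65) = 6565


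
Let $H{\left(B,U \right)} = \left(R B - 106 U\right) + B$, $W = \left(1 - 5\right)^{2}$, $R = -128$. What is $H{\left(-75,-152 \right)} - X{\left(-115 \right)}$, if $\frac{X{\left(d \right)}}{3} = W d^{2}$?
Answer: $-609163$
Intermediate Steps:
$W = 16$ ($W = \left(-4\right)^{2} = 16$)
$H{\left(B,U \right)} = - 127 B - 106 U$ ($H{\left(B,U \right)} = \left(- 128 B - 106 U\right) + B = - 127 B - 106 U$)
$X{\left(d \right)} = 48 d^{2}$ ($X{\left(d \right)} = 3 \cdot 16 d^{2} = 48 d^{2}$)
$H{\left(-75,-152 \right)} - X{\left(-115 \right)} = \left(\left(-127\right) \left(-75\right) - -16112\right) - 48 \left(-115\right)^{2} = \left(9525 + 16112\right) - 48 \cdot 13225 = 25637 - 634800 = -609163$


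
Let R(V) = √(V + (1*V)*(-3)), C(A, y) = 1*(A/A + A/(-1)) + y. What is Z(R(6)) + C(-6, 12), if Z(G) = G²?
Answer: 7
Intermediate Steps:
C(A, y) = 1 + y - A (C(A, y) = 1*(1 + A*(-1)) + y = 1*(1 - A) + y = (1 - A) + y = 1 + y - A)
R(V) = √2*√(-V) (R(V) = √(V + V*(-3)) = √(V - 3*V) = √(-2*V) = √2*√(-V))
Z(R(6)) + C(-6, 12) = (√2*√(-1*6))² + (1 + 12 - 1*(-6)) = (√2*√(-6))² + (1 + 12 + 6) = (√2*(I*√6))² + 19 = (2*I*√3)² + 19 = -12 + 19 = 7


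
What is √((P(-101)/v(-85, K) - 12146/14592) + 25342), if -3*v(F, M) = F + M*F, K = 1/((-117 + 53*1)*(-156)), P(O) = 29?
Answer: √607334313104583951198/154807440 ≈ 159.19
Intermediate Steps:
K = 1/9984 (K = -1/156/(-117 + 53) = -1/156/(-64) = -1/64*(-1/156) = 1/9984 ≈ 0.00010016)
v(F, M) = -F/3 - F*M/3 (v(F, M) = -(F + M*F)/3 = -(F + F*M)/3 = -F/3 - F*M/3)
√((P(-101)/v(-85, K) - 12146/14592) + 25342) = √((29/((-⅓*(-85)*(1 + 1/9984))) - 12146/14592) + 25342) = √((29/((-⅓*(-85)*9985/9984)) - 12146*1/14592) + 25342) = √((29/(848725/29952) - 6073/7296) + 25342) = √((29*(29952/848725) - 6073/7296) + 25342) = √((868608/848725 - 6073/7296) + 25342) = √(1183057043/6192297600 + 25342) = √(156926388836243/6192297600) = √607334313104583951198/154807440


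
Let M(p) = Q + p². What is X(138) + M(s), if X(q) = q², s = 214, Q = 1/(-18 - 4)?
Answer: 1426479/22 ≈ 64840.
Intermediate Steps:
Q = -1/22 (Q = 1/(-22) = -1/22 ≈ -0.045455)
M(p) = -1/22 + p²
X(138) + M(s) = 138² + (-1/22 + 214²) = 19044 + (-1/22 + 45796) = 19044 + 1007511/22 = 1426479/22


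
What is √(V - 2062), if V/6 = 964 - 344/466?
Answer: √201823202/233 ≈ 60.972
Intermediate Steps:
V = 1346640/233 (V = 6*(964 - 344/466) = 6*(964 - 344*1/466) = 6*(964 - 172/233) = 6*(224440/233) = 1346640/233 ≈ 5779.6)
√(V - 2062) = √(1346640/233 - 2062) = √(866194/233) = √201823202/233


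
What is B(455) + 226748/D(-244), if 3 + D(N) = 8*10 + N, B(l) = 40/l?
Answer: -20632732/15197 ≈ -1357.7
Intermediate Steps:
D(N) = 77 + N (D(N) = -3 + (8*10 + N) = -3 + (80 + N) = 77 + N)
B(455) + 226748/D(-244) = 40/455 + 226748/(77 - 244) = 40*(1/455) + 226748/(-167) = 8/91 + 226748*(-1/167) = 8/91 - 226748/167 = -20632732/15197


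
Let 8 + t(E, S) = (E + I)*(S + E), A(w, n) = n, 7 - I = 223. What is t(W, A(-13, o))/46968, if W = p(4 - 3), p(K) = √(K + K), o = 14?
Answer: -505/7828 - 101*√2/23484 ≈ -0.070594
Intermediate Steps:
I = -216 (I = 7 - 1*223 = 7 - 223 = -216)
p(K) = √2*√K (p(K) = √(2*K) = √2*√K)
W = √2 (W = √2*√(4 - 3) = √2*√1 = √2*1 = √2 ≈ 1.4142)
t(E, S) = -8 + (-216 + E)*(E + S) (t(E, S) = -8 + (E - 216)*(S + E) = -8 + (-216 + E)*(E + S))
t(W, A(-13, o))/46968 = (-8 + (√2)² - 216*√2 - 216*14 + √2*14)/46968 = (-8 + 2 - 216*√2 - 3024 + 14*√2)*(1/46968) = (-3030 - 202*√2)*(1/46968) = -505/7828 - 101*√2/23484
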